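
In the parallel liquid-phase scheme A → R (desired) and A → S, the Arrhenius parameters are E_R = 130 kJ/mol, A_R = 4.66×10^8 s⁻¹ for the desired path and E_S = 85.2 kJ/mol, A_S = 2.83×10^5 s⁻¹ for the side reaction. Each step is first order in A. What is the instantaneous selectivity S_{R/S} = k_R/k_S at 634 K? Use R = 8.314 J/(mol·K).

0.335

With equal orders, S_{R/S} = k_R/k_S = (A_R/A_S)·exp[(E_S−E_R)/(RT)].
(E_S−E_R)/(RT) = (85.2−130)×10³/(8.314×634) = -44800/5271 = -8.499.
k_R/k_S = (4.66×10^8/2.83×10^5)·exp(-8.499) = 1647 × 2.036×10^-4 = 0.335.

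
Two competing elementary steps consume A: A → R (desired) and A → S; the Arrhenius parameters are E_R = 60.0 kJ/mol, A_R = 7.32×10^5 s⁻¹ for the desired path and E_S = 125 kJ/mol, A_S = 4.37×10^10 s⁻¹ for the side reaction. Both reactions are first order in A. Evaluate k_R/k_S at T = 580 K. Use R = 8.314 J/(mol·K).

12.0

With equal orders, S_{R/S} = k_R/k_S = (A_R/A_S)·exp[(E_S−E_R)/(RT)].
(E_S−E_R)/(RT) = (125−60.0)×10³/(8.314×580) = 65000/4822 = 13.48.
k_R/k_S = (7.32×10^5/4.37×10^10)·exp(13.48) = 1.675×10^-5 × 7.147×10^5 = 12.0.
Since E_R < E_S, lowering the temperature improves selectivity toward R.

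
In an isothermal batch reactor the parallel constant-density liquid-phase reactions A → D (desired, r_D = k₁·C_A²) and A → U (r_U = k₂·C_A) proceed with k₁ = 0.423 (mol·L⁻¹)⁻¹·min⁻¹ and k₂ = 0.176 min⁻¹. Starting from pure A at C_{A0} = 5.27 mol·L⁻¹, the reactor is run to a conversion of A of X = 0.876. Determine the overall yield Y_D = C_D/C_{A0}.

C_A = C_{A0}(1−X) = 0.6535 mol·L⁻¹.
Along a PFR/batch, dC_U/dC_A = −r_U/(r_D+r_U) = −k₂/(k₂+k₁·C_A).
Integrating from C_{A0} to C_A: C_U = (0.176/0.423)·ln[(0.176+0.423·5.27)/(0.176+0.423·0.653)] = 0.4161·ln(2.405/0.4524) = 0.6952 mol·L⁻¹.
Then C_D = (C_{A0}−C_A) − C_U = 4.617 − 0.6952 = 3.921 mol·L⁻¹.
Y_D = C_D/C_{A0} = 3.921/5.27 = 0.744.

0.744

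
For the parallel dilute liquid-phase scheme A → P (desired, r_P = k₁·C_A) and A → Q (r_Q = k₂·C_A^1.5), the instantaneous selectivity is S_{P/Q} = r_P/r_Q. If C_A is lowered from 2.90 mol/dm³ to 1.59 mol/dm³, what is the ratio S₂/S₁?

S_{P/Q} = (k₁/k₂)·C_A^-0.5, so S₂/S₁ = (C_{A,2}/C_{A,1})^-0.5.
= (1.59/2.90)^(-0.5) = (0.5483)^(-0.5) = 1.35.
Selectivity toward P rises as C_A falls — low-concentration operation is favoured.

1.35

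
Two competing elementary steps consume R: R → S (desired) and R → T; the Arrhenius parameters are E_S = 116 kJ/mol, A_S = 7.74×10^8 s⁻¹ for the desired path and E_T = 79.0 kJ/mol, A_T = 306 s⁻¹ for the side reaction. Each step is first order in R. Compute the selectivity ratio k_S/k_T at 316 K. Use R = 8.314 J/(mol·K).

1.94

Since both paths have the same order in R, the concentration cancels and S_{S/T} = k_S/k_T = (A_S/A_T)·exp[(E_T−E_S)/(RT)].
(E_T−E_S)/(RT) = (79.0−116)×10³/(8.314×316) = -37000/2627 = -14.08.
k_S/k_T = (7.74×10^8/306)·exp(-14.08) = 2.529×10^6 × 7.651×10^-7 = 1.94.
Since E_S > E_T, raising the temperature improves selectivity toward S.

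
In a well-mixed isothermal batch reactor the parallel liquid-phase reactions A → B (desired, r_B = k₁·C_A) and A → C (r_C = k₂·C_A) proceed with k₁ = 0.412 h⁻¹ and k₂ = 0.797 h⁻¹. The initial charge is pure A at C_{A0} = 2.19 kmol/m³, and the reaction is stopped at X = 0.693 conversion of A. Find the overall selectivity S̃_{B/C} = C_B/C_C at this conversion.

0.517

C_A = C_{A0}(1−X) = 0.6723 kmol/m³.
Both paths are first order in A, so the instantaneous fraction to B is constant: dC_B/d(−C_A) = k₁/(k₁+k₂) = 0.3408.
C_B = 0.3408·(C_{A0}−C_A) = 0.3408×1.518 = 0.517 kmol/m³.
C_C = (C_{A0}−C_A)−C_B = 1.000 kmol/m³; S̃_{B/C} = 0.5172/1.000 = 0.517.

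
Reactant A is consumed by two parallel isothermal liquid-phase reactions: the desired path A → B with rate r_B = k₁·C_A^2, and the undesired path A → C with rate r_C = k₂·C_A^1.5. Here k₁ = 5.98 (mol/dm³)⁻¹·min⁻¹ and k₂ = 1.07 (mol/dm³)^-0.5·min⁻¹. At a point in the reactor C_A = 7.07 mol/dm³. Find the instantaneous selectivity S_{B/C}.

14.9

S_{B/C} = r_B/r_C = (k₁·C_A^2)/(k₂·C_A^1.5) = (k₁/k₂)·C_A^0.5.
= (5.98×7.070^2) / (1.07×7.070^1.5) = 298.9/20.11 = 14.9.
Since the desired path is higher order in A, keeping C_A high (PFR or concentrated feed) favours B.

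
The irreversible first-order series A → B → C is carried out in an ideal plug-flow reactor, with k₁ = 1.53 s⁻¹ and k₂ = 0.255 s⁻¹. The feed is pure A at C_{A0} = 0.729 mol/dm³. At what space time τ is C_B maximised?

For first-order series the maximum of C_B occurs at τ_opt = ln(k₂/k₁)/(k₂−k₁).
= ln(0.255/1.53)/(0.255−1.53) = ln(0.1667)/-1.275 = -1.792/-1.275 = 1.41 s.

1.41 s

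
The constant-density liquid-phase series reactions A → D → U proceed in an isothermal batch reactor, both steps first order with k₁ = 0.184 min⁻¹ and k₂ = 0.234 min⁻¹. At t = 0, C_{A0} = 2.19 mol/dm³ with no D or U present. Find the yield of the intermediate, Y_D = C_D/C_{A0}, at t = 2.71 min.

0.283

For first-order series with pure A initially, C_D(t) = k₁C_{A0}/(k₂−k₁)·(e^(−k₁t) − e^(−k₂t)).
e^(−k₁t) = e^(−0.184×2.71) = e^(−0.4986) = 0.6074; e^(−k₂t) = e^(−0.6341) = 0.5304.
C_D = 0.184×2.19/(0.234−0.184) × (0.6074−0.5304) = 8.059×0.07696 = 0.6203 mol/dm³.
Y_D = C_D/C_{A0} = 0.6203/2.19 = 0.283.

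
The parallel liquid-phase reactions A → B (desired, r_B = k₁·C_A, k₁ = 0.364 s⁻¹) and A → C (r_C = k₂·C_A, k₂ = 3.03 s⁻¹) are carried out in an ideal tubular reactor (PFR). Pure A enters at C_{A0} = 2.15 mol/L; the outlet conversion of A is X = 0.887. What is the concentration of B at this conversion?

0.205 mol/L

C_A = C_{A0}(1−X) = 0.2429 mol/L.
Both paths are first order in A, so the instantaneous fraction to B is constant: dC_B/d(−C_A) = k₁/(k₁+k₂) = 0.1072.
C_B = 0.1072·(C_{A0}−C_A) = 0.1072×1.907 = 0.205 mol/L.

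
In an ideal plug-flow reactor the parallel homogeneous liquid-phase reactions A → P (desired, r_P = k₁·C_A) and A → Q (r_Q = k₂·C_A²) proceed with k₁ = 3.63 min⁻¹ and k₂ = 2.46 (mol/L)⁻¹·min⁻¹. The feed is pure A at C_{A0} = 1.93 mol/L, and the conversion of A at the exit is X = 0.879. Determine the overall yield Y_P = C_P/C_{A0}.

C_A = C_{A0}(1−X) = 0.2335 mol/L.
Along a PFR/batch, dC_P/dC_A = −r_P/(r_P+r_Q) = −k₁/(k₁+k₂·C_A).
Integrating from C_{A0} to C_A: C_P = (3.63/2.46)·ln[(3.63+2.46·1.93)/(3.63+2.46·0.234)] = 1.476·ln(8.378/4.204) = 1.017 mol/L.
Y_P = C_P/C_{A0} = 1.017/1.93 = 0.527.

0.527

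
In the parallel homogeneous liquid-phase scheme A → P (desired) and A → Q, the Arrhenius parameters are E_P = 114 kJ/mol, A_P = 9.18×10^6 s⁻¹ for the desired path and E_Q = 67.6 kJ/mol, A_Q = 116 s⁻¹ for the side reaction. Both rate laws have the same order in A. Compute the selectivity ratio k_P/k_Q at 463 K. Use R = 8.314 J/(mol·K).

0.461

k_P/k_Q = (A_P/A_Q)·exp[−(E_P−E_Q)/(RT)] = (A_P/A_Q)·exp[(E_Q−E_P)/(RT)].
(E_Q−E_P)/(RT) = (67.6−114)×10³/(8.314×463) = -46400/3849 = -12.05.
k_P/k_Q = (9.18×10^6/116)·exp(-12.05) = 79138 × 5.822×10^-6 = 0.461.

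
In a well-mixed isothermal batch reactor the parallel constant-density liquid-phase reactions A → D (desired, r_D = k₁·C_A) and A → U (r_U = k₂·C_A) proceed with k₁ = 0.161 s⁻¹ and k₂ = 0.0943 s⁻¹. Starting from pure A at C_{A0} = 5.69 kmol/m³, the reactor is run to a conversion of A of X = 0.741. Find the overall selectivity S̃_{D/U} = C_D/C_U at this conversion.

1.71

C_A = C_{A0}(1−X) = 1.474 kmol/m³.
Both paths are first order in A, so the instantaneous fraction to D is constant: dC_D/d(−C_A) = k₁/(k₁+k₂) = 0.6306.
C_D = 0.6306·(C_{A0}−C_A) = 0.6306×4.216 = 2.66 kmol/m³.
C_U = (C_{A0}−C_A)−C_D = 1.557 kmol/m³; S̃_{D/U} = 2.659/1.557 = 1.71.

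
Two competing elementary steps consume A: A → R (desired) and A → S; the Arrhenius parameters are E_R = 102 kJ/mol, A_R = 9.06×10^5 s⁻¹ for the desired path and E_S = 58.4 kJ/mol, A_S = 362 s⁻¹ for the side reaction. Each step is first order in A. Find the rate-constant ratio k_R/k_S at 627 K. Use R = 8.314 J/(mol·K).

0.583

Since both paths have the same order in A, the concentration cancels and S_{R/S} = k_R/k_S = (A_R/A_S)·exp[(E_S−E_R)/(RT)].
(E_S−E_R)/(RT) = (58.4−102)×10³/(8.314×627) = -43600/5213 = -8.364.
k_R/k_S = (9.06×10^5/362)·exp(-8.364) = 2503 × 2.331×10^-4 = 0.583.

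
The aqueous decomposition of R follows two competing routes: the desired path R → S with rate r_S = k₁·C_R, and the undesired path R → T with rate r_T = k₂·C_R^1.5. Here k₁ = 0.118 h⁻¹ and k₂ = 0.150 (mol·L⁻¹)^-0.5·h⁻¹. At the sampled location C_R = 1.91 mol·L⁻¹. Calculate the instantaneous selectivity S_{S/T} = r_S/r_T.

S_{S/T} = r_S/r_T = (k₁·C_R)/(k₂·C_R^1.5) = (k₁/k₂)·C_R^-0.5.
= (0.118×1.910) / (0.150×1.910^1.5) = 0.2254/0.3960 = 0.569.

0.569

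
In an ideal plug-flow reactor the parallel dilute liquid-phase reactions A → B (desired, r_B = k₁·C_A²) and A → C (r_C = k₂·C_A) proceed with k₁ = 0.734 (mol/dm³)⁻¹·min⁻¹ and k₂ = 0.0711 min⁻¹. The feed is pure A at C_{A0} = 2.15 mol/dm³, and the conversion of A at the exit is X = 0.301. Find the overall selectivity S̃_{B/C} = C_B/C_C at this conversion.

C_A = C_{A0}(1−X) = 1.503 mol/dm³.
Along a PFR/batch, dC_C/dC_A = −r_C/(r_B+r_C) = −k₂/(k₂+k₁·C_A).
Integrating from C_{A0} to C_A: C_C = (0.0711/0.734)·ln[(0.0711+0.734·2.15)/(0.0711+0.734·1.50)] = 0.09687·ln(1.649/1.174) = 0.03291 mol/dm³.
Then C_B = (C_{A0}−C_A) − C_C = 0.6471 − 0.03291 = 0.6142 mol/dm³.
S̃_{B/C} = C_B/C_C = 0.6142/0.03291 = 18.7.

18.7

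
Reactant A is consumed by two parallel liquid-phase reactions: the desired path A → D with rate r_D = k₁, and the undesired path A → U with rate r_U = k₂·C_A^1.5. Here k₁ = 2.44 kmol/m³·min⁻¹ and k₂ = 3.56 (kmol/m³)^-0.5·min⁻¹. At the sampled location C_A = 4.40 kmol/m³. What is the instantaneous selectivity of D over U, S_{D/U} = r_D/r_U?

0.0743

S_{D/U} = r_D/r_U = (k₁)/(k₂·C_A^1.5) = (k₁/k₂)·C_A^-1.5.
= (2.44) / (3.56×4.400^1.5) = 2.440/32.86 = 0.0743.
The undesired path is higher order in A, so low C_A (CSTR or dilute feed) favours D.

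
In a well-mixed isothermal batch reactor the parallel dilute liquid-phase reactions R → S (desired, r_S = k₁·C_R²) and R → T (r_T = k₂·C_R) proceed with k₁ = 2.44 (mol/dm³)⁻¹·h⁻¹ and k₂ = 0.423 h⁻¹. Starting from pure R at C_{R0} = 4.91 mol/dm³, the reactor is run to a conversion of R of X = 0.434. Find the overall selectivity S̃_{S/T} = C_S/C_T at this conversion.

C_R = C_{R0}(1−X) = 2.779 mol/dm³.
Along a PFR/batch, dC_T/dC_R = −r_T/(r_S+r_T) = −k₂/(k₂+k₁·C_R).
Integrating from C_{R0} to C_R: C_T = (0.423/2.44)·ln[(0.423+2.44·4.91)/(0.423+2.44·2.78)] = 0.1734·ln(12.40/7.204) = 0.09420 mol/dm³.
Then C_S = (C_{R0}−C_R) − C_T = 2.131 − 0.09420 = 2.037 mol/dm³.
S̃_{S/T} = C_S/C_T = 2.037/0.09420 = 21.6.

21.6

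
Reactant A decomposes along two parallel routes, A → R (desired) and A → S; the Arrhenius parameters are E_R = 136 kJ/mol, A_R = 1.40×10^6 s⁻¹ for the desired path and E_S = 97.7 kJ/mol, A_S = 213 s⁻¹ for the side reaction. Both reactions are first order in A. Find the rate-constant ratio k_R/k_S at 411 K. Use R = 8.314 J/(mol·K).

0.0891

With equal orders, S_{R/S} = k_R/k_S = (A_R/A_S)·exp[(E_S−E_R)/(RT)].
(E_S−E_R)/(RT) = (97.7−136)×10³/(8.314×411) = -38300/3417 = -11.21.
k_R/k_S = (1.40×10^6/213)·exp(-11.21) = 6573 × 1.356×10^-5 = 0.0891.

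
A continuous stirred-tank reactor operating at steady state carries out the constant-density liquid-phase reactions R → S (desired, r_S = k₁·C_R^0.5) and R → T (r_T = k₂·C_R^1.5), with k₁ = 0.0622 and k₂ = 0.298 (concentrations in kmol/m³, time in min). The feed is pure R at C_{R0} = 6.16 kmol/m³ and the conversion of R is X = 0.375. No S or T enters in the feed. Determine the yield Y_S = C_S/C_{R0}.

Exit C_R = C_{R0}(1−X) = 6.16×0.625 = 3.850 kmol/m³.
A CSTR operates uniformly at the exit composition, giving r_S = 0.1220 and r_T = 2.251 (each k·C_R^n at C_R = 3.850).
Fraction of consumed R going to S: r_S/(r_S+r_T) = 0.05143.
C_S = 0.05143·C_{R0}·X = 0.05143×6.16×0.375 = 0.119 kmol/m³; Y_S = C_S/C_{R0} = 0.0193.

0.0193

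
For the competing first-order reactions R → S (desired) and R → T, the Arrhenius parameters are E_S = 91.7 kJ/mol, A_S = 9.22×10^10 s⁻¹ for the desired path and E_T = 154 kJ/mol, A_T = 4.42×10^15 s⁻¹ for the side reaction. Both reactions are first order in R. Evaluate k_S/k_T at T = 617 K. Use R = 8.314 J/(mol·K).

3.92

With equal orders, S_{S/T} = k_S/k_T = (A_S/A_T)·exp[(E_T−E_S)/(RT)].
(E_T−E_S)/(RT) = (154−91.7)×10³/(8.314×617) = 62300/5130 = 12.14.
k_S/k_T = (9.22×10^10/4.42×10^15)·exp(12.14) = 2.086×10^-5 × 1.881×10^5 = 3.92.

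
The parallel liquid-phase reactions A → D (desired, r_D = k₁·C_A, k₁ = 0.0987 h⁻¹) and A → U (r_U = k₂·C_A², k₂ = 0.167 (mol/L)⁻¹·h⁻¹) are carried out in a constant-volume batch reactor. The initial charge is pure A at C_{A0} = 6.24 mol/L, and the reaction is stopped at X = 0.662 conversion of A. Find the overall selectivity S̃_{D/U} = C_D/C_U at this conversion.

C_A = C_{A0}(1−X) = 2.109 mol/L.
Along a PFR/batch, dC_D/dC_A = −r_D/(r_D+r_U) = −k₁/(k₁+k₂·C_A).
Integrating from C_{A0} to C_A: C_D = (0.0987/0.167)·ln[(0.0987+0.167·6.24)/(0.0987+0.167·2.11)] = 0.5910·ln(1.141/0.4509) = 0.5486 mol/L.
C_U = (C_{A0}−C_A)−C_D = 3.582 mol/L; S̃_{D/U} = 0.5486/3.582 = 0.153.

0.153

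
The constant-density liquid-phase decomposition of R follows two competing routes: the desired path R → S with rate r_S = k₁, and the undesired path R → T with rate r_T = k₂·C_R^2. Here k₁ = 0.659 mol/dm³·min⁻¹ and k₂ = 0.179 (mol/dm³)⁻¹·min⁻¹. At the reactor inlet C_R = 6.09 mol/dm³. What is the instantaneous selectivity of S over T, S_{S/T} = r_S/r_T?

S_{S/T} = r_S/r_T = (k₁)/(k₂·C_R^2) = (k₁/k₂)·C_R^-2.
= (0.659) / (0.179×6.090^2) = 0.6590/6.639 = 0.0993.
The undesired path is higher order in R, so low C_R (CSTR or dilute feed) favours S.

0.0993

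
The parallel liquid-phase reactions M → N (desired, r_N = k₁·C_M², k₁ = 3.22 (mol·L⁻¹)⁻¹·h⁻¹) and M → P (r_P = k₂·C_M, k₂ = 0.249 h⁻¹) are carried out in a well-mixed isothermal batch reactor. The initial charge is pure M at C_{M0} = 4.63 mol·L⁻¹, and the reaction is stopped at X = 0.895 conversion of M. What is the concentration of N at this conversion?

C_M = C_{M0}(1−X) = 0.4861 mol·L⁻¹.
Along a PFR/batch, dC_P/dC_M = −r_P/(r_N+r_P) = −k₂/(k₂+k₁·C_M).
Integrating from C_{M0} to C_M: C_P = (0.249/3.22)·ln[(0.249+3.22·4.63)/(0.249+3.22·0.486)] = 0.07733·ln(15.16/1.814) = 0.1642 mol·L⁻¹.
Then C_N = (C_{M0}−C_M) − C_P = 4.144 − 0.1642 = 3.980 mol·L⁻¹.

3.98 mol·L⁻¹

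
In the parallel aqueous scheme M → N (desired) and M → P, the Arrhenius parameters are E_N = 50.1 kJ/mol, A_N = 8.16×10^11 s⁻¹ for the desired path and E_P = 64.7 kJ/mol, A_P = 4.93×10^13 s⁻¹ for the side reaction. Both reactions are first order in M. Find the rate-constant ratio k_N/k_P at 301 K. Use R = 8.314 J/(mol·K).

k_N/k_P = (A_N/A_P)·exp[−(E_N−E_P)/(RT)] = (A_N/A_P)·exp[(E_P−E_N)/(RT)].
(E_P−E_N)/(RT) = (64.7−50.1)×10³/(8.314×301) = 14600/2503 = 5.834.
k_N/k_P = (8.16×10^11/4.93×10^13)·exp(5.834) = 0.01655 × 341.8 = 5.66.

5.66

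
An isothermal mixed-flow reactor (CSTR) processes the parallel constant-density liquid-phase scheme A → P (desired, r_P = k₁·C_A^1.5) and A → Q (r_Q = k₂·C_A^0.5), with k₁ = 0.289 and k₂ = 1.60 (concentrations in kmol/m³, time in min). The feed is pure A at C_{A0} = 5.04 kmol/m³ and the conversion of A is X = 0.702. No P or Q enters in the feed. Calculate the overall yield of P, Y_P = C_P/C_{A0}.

Exit C_A = C_{A0}(1−X) = 5.04×0.298 = 1.502 kmol/m³.
In a CSTR the entire volume is at exit conditions, so r_P = 0.289×1.502^1.5 = 0.5319 and r_Q = 1.60×1.502^0.5 = 1.961.
Fraction of consumed A going to P: r_P/(r_P+r_Q) = 0.2134.
C_P = 0.2134·C_{A0}·X = 0.2134×5.04×0.702 = 0.755 kmol/m³; Y_P = C_P/C_{A0} = 0.150.

0.150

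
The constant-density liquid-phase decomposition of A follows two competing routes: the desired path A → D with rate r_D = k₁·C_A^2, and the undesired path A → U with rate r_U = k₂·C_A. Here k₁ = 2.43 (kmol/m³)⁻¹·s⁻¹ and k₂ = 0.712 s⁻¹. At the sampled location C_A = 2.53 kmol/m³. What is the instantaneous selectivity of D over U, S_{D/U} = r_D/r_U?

8.63

S_{D/U} = r_D/r_U = (k₁·C_A^2)/(k₂·C_A) = (k₁/k₂)·C_A.
= (2.43×2.530^2) / (0.712×2.530) = 15.55/1.801 = 8.63.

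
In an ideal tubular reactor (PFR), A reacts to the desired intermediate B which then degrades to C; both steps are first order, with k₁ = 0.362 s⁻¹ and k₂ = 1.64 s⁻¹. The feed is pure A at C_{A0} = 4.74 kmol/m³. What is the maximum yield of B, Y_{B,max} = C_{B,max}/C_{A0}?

At the optimum, C_{B,max}/C_{A0} = (k₁/k₂)^[k₂/(k₂−k₁)].
= (0.362/1.64)^(1.64/(1.64−0.362)) = (0.2207)^(1.283) = 0.1439.

0.144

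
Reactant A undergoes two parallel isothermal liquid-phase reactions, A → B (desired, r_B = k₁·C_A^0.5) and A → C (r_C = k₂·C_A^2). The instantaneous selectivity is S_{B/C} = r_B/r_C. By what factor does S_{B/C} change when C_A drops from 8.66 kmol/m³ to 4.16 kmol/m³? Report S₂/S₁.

S_{B/C} = (k₁/k₂)·C_A^-1.5, so S₂/S₁ = (C_{A,2}/C_{A,1})^-1.5.
= (4.16/8.66)^(-1.5) = (0.4804)^(-1.5) = 3.00.
Selectivity toward B rises as C_A falls — low-concentration operation is favoured.

3.00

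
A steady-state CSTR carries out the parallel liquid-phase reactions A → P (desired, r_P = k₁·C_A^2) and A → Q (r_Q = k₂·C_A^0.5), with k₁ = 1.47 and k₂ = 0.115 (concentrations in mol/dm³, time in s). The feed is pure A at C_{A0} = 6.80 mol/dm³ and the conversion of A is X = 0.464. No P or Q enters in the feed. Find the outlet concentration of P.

Exit C_A = C_{A0}(1−X) = 6.80×0.536 = 3.645 mol/dm³.
A CSTR operates uniformly at the exit composition, giving r_P = 19.53 and r_Q = 0.2196 (each k·C_A^n at C_A = 3.645).
Fraction of consumed A going to P: r_P/(r_P+r_Q) = 0.9889.
C_P = 0.9889·C_{A0}·X = 0.9889×6.80×0.464 = 3.12 mol/dm³.

3.12 mol/dm³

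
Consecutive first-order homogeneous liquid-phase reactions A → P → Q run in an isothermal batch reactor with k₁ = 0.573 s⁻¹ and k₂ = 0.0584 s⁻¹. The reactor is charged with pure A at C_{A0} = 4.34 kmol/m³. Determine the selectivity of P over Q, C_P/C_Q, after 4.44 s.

5.15

Solving the coupled first-order balances gives C_P(t) = [k₁/(k₂−k₁)]·C_{A0}·(e^(−k₁t) − e^(−k₂t)).
e^(−k₁t) = e^(−0.573×4.44) = e^(−2.544) = 0.07854; e^(−k₂t) = e^(−0.2593) = 0.7716.
C_P = 0.573×4.34/(0.0584−0.573) × (0.07854−0.7716) = (-4.833)×(-0.6931) = 3.349 kmol/m³.
C_A = C_{A0}e^(−k₁t) = 0.3409 kmol/m³, so C_Q = C_{A0}−C_A−C_P = 0.6499 kmol/m³; C_P/C_Q = 5.15.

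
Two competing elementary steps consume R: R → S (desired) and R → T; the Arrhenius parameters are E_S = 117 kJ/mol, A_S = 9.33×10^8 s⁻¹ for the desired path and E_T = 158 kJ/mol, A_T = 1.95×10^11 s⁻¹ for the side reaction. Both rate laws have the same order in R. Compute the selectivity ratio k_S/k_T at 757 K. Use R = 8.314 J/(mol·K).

3.23

With equal orders, S_{S/T} = k_S/k_T = (A_S/A_T)·exp[(E_T−E_S)/(RT)].
(E_T−E_S)/(RT) = (158−117)×10³/(8.314×757) = 41000/6294 = 6.514.
k_S/k_T = (9.33×10^8/1.95×10^11)·exp(6.514) = 0.004785 × 674.8 = 3.23.
Since E_S < E_T, lowering the temperature improves selectivity toward S.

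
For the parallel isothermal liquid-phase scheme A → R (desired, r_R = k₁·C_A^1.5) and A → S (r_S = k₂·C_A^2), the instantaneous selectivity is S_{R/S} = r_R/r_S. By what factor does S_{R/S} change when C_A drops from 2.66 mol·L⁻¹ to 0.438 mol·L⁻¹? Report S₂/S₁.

S_{R/S} = (k₁/k₂)·C_A^-0.5, so S₂/S₁ = (C_{A,2}/C_{A,1})^-0.5.
= (0.438/2.66)^(-0.5) = (0.1647)^(-0.5) = 2.46.
Selectivity toward R rises as C_A falls — low-concentration operation is favoured.

2.46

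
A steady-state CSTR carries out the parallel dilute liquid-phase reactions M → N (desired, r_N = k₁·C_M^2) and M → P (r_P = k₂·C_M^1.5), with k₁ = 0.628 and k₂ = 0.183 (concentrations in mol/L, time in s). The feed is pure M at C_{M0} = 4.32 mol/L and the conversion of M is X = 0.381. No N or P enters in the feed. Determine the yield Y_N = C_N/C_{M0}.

0.323

Exit C_M = C_{M0}(1−X) = 4.32×0.619 = 2.674 mol/L.
A CSTR operates uniformly at the exit composition, giving r_N = 4.491 and r_P = 0.8002 (each k·C_M^n at C_M = 2.674).
Fraction of consumed M going to N: r_N/(r_N+r_P) = 0.8488.
C_N = 0.8488·C_{M0}·X = 0.8488×4.32×0.381 = 1.40 mol/L; Y_N = C_N/C_{M0} = 0.323.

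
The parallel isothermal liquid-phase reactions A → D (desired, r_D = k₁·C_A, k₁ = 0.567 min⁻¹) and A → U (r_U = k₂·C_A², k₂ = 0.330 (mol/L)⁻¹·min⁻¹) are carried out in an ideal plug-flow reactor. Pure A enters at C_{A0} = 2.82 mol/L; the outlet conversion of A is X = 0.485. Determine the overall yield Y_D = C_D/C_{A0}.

C_A = C_{A0}(1−X) = 1.452 mol/L.
Along a PFR/batch, dC_D/dC_A = −r_D/(r_D+r_U) = −k₁/(k₁+k₂·C_A).
Integrating from C_{A0} to C_A: C_D = (0.567/0.330)·ln[(0.567+0.330·2.82)/(0.567+0.330·1.45)] = 1.718·ln(1.498/1.046) = 0.6162 mol/L.
Y_D = C_D/C_{A0} = 0.6162/2.82 = 0.219.

0.219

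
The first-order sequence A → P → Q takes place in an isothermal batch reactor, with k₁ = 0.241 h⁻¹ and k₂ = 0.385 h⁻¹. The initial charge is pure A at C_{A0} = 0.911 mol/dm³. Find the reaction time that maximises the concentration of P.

3.25 h

For first-order series the maximum of C_P occurs at t_opt = ln(k₂/k₁)/(k₂−k₁).
= ln(0.385/0.241)/(0.385−0.241) = ln(1.598)/0.1440 = 0.4684/0.1440 = 3.25 h.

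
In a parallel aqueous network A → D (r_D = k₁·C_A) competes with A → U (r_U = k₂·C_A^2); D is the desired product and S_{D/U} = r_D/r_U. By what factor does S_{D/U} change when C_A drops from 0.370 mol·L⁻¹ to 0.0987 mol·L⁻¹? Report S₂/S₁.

S_{D/U} = (k₁/k₂)·C_A⁻¹, so S₂/S₁ = (C_{A,2}/C_{A,1})⁻¹.
= 0.370/0.0987 = 3.75.

3.75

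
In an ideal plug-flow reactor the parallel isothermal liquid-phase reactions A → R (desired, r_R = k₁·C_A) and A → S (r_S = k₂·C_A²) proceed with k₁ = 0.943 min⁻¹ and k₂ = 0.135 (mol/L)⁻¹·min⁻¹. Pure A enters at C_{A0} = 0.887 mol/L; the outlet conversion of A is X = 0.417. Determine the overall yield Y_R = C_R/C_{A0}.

C_A = C_{A0}(1−X) = 0.5171 mol/L.
Along a PFR/batch, dC_R/dC_A = −r_R/(r_R+r_S) = −k₁/(k₁+k₂·C_A).
Integrating from C_{A0} to C_A: C_R = (0.943/0.135)·ln[(0.943+0.135·0.887)/(0.943+0.135·0.517)] = 6.985·ln(1.063/1.013) = 0.3362 mol/L.
Y_R = C_R/C_{A0} = 0.3362/0.887 = 0.379.

0.379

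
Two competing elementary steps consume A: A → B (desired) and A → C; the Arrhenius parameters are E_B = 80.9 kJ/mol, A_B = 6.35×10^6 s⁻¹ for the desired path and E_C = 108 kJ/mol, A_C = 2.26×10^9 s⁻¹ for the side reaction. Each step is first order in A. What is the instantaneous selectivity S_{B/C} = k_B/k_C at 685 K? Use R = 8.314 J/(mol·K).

Since both paths have the same order in A, the concentration cancels and S_{B/C} = k_B/k_C = (A_B/A_C)·exp[(E_C−E_B)/(RT)].
(E_C−E_B)/(RT) = (108−80.9)×10³/(8.314×685) = 27100/5695 = 4.758.
k_B/k_C = (6.35×10^6/2.26×10^9)·exp(4.758) = 0.002810 × 116.6 = 0.328.
Since E_B < E_C, lowering the temperature improves selectivity toward B.

0.328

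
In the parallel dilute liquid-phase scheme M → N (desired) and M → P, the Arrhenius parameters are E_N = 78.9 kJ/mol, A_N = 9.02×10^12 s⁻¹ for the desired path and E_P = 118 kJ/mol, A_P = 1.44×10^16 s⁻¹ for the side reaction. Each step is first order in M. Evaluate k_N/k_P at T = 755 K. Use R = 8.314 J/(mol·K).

With equal orders, S_{N/P} = k_N/k_P = (A_N/A_P)·exp[(E_P−E_N)/(RT)].
(E_P−E_N)/(RT) = (118−78.9)×10³/(8.314×755) = 39100/6277 = 6.229.
k_N/k_P = (9.02×10^12/1.44×10^16)·exp(6.229) = 6.264×10^-4 × 507.3 = 0.318.
Since E_N < E_P, lowering the temperature improves selectivity toward N.

0.318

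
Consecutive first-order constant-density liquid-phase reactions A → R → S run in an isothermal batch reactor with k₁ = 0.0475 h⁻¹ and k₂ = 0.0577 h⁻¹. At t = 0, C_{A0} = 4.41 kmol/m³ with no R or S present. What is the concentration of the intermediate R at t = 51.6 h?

The intermediate concentration in a first-order A→B→C sequence is C_R = k₁C_{A0}(e^(−k₁t) − e^(−k₂t))/(k₂−k₁).
e^(−k₁t) = e^(−0.0475×51.6) = e^(−2.451) = 0.08621; e^(−k₂t) = e^(−2.977) = 0.05093.
C_R = 0.0475×4.41/(0.0577−0.0475) × (0.08621−0.05093) = 20.54×0.03528 = 0.7245 kmol/m³.

0.724 kmol/m³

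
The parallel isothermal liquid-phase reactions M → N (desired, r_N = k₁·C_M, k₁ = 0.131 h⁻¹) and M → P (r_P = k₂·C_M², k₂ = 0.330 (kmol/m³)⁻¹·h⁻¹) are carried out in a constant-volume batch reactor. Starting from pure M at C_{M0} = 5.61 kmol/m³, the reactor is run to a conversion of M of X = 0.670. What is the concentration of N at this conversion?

0.390 kmol/m³

C_M = C_{M0}(1−X) = 1.851 kmol/m³.
Along a PFR/batch, dC_N/dC_M = −r_N/(r_N+r_P) = −k₁/(k₁+k₂·C_M).
Integrating from C_{M0} to C_M: C_N = (0.131/0.330)·ln[(0.131+0.330·5.61)/(0.131+0.330·1.85)] = 0.3970·ln(1.982/0.7419) = 0.3901 kmol/m³.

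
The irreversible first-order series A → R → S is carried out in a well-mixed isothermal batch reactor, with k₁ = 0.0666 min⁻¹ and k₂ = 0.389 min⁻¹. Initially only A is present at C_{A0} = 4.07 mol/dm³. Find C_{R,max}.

0.484 mol/dm³

For a first-order series the maximum intermediate yield is C_{R,max}/C_{A0} = (k₁/k₂)^[k₂/(k₂−k₁)].
= (0.0666/0.389)^(0.389/(0.389−0.0666)) = (0.1712)^(1.207) = 0.1189.
C_{R,max} = 0.1189×4.07 = 0.484 mol/dm³.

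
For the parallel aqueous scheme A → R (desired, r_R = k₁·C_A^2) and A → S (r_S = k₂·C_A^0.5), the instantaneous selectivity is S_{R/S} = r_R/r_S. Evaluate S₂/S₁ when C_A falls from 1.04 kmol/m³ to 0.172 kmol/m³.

S_{R/S} = (k₁/k₂)·C_A^1.5, so S₂/S₁ = (C_{A,2}/C_{A,1})^1.5.
= (0.172/1.04)^1.5 = (0.1654)^1.5 = 0.0673.

0.0673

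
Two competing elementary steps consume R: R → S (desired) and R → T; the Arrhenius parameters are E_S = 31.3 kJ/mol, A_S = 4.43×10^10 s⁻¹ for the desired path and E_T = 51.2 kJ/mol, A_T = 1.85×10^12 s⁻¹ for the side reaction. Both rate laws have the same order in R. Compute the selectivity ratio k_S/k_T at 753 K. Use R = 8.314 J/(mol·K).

0.575

Since both paths have the same order in R, the concentration cancels and S_{S/T} = k_S/k_T = (A_S/A_T)·exp[(E_T−E_S)/(RT)].
(E_T−E_S)/(RT) = (51.2−31.3)×10³/(8.314×753) = 19900/6260 = 3.179.
k_S/k_T = (4.43×10^10/1.85×10^12)·exp(3.179) = 0.02395 × 24.02 = 0.575.
Since E_S < E_T, lowering the temperature improves selectivity toward S.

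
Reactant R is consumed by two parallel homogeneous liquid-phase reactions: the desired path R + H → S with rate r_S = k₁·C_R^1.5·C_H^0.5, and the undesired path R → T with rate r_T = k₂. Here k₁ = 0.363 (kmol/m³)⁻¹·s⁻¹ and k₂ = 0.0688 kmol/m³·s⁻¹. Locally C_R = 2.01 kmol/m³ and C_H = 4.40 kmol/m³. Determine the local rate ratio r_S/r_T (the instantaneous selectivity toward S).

S_{S/T} = r_S/r_T = (k₁·C_R^1.5·C_H^0.5)/(k₂) = (k₁/k₂)·C_R^1.5·C_H^0.5.
= (0.363×2.010^1.5×4.400^0.5) / (0.0688) = 2.170/0.06880 = 31.5.
Since the desired path is higher order in R, keeping C_R high (PFR or concentrated feed) favours S.

31.5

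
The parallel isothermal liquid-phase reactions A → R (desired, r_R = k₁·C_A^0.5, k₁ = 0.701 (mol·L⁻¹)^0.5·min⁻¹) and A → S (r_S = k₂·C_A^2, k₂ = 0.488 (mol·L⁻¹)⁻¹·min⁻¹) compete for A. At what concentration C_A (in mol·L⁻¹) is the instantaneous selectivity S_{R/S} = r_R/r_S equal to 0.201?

S_{R/S} = (k₁/k₂)·C_A^-1.5 ⇒ C_A = (S·k₂/k₁)^(1/(-1.5)).
= (0.201×0.488/0.701)^(-0.6667) = (0.1399)^(-0.6667) = 3.71 mol·L⁻¹.

3.71 mol·L⁻¹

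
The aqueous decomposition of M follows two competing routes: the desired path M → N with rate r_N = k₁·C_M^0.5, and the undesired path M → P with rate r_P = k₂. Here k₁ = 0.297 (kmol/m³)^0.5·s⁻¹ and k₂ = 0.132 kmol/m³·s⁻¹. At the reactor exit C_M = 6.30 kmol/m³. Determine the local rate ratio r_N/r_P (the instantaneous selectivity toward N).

5.65

S_{N/P} = r_N/r_P = (k₁·C_M^0.5)/(k₂) = (k₁/k₂)·C_M^0.5.
= (0.297×6.300^0.5) / (0.132) = 0.7455/0.1320 = 5.65.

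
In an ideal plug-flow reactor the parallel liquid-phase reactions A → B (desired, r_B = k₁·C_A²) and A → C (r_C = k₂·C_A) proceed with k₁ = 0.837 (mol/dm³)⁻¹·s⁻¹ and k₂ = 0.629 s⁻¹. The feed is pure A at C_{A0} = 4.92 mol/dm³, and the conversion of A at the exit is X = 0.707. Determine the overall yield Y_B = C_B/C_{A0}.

C_A = C_{A0}(1−X) = 1.442 mol/dm³.
Along a PFR/batch, dC_C/dC_A = −r_C/(r_B+r_C) = −k₂/(k₂+k₁·C_A).
Integrating from C_{A0} to C_A: C_C = (0.629/0.837)·ln[(0.629+0.837·4.92)/(0.629+0.837·1.44)] = 0.7515·ln(4.747/1.836) = 0.7140 mol/dm³.
Then C_B = (C_{A0}−C_A) − C_C = 3.478 − 0.7140 = 2.764 mol/dm³.
Y_B = C_B/C_{A0} = 2.764/4.92 = 0.562.

0.562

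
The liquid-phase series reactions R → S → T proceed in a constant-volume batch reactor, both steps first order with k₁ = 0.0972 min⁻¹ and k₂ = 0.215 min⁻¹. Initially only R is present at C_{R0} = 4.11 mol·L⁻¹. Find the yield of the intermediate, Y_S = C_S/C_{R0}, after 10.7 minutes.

0.209

The intermediate concentration in a first-order A→B→C sequence is C_S = k₁C_{R0}(e^(−k₁t) − e^(−k₂t))/(k₂−k₁).
e^(−k₁t) = e^(−0.0972×10.7) = e^(−1.040) = 0.3534; e^(−k₂t) = e^(−2.300) = 0.1002.
C_S = 0.0972×4.11/(0.215−0.0972) × (0.3534−0.1002) = 3.391×0.2532 = 0.8588 mol·L⁻¹.
Y_S = C_S/C_{R0} = 0.8588/4.11 = 0.209.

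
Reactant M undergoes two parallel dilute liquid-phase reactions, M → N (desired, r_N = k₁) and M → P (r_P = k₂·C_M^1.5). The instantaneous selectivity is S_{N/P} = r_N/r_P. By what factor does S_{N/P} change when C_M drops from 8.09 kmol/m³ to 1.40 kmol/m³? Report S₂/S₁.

S_{N/P} = (k₁/k₂)·C_M^-1.5, so S₂/S₁ = (C_{M,2}/C_{M,1})^-1.5.
= (1.40/8.09)^(-1.5) = (0.1731)^(-1.5) = 13.9.
Selectivity toward N rises as C_M falls — low-concentration operation is favoured.

13.9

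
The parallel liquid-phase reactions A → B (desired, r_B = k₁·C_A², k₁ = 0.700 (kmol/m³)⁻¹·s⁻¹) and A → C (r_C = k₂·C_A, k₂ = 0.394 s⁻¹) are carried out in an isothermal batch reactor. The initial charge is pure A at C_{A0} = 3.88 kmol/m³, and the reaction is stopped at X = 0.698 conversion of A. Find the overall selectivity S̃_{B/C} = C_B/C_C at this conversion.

4.12

C_A = C_{A0}(1−X) = 1.172 kmol/m³.
Along a PFR/batch, dC_C/dC_A = −r_C/(r_B+r_C) = −k₂/(k₂+k₁·C_A).
Integrating from C_{A0} to C_A: C_C = (0.394/0.700)·ln[(0.394+0.700·3.88)/(0.394+0.700·1.17)] = 0.5629·ln(3.110/1.214) = 0.5294 kmol/m³.
Then C_B = (C_{A0}−C_A) − C_C = 2.708 − 0.5294 = 2.179 kmol/m³.
S̃_{B/C} = C_B/C_C = 2.179/0.5294 = 4.12.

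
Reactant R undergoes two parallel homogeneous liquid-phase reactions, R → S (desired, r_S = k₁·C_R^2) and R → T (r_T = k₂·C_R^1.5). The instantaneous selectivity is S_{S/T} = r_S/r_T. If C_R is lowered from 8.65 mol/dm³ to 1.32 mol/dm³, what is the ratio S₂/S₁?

0.391

S_{S/T} = (k₁/k₂)·C_R^0.5, so S₂/S₁ = (C_{R,2}/C_{R,1})^0.5.
= (1.32/8.65)^0.5 = (0.1526)^0.5 = 0.391.
Selectivity toward S falls as C_R falls — high-concentration operation is favoured.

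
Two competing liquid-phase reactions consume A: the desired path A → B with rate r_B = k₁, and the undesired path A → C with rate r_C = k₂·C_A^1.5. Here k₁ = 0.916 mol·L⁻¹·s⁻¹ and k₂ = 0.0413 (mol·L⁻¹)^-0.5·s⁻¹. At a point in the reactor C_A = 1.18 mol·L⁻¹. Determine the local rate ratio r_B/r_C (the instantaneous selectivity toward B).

17.3

S_{B/C} = r_B/r_C = (k₁)/(k₂·C_A^1.5) = (k₁/k₂)·C_A^-1.5.
= (0.916) / (0.0413×1.180^1.5) = 0.9160/0.05294 = 17.3.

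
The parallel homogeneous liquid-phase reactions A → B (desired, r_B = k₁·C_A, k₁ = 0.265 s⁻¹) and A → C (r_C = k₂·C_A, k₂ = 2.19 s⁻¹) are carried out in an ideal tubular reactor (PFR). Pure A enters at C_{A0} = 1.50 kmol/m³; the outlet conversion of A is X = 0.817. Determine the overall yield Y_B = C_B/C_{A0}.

0.0882

C_A = C_{A0}(1−X) = 0.2745 kmol/m³.
Both paths are first order in A, so the instantaneous fraction to B is constant: dC_B/d(−C_A) = k₁/(k₁+k₂) = 0.1079.
C_B = 0.1079·(C_{A0}−C_A) = 0.1079×1.225 = 0.132 kmol/m³.
Y_B = C_B/C_{A0} = 0.1323/1.50 = 0.0882.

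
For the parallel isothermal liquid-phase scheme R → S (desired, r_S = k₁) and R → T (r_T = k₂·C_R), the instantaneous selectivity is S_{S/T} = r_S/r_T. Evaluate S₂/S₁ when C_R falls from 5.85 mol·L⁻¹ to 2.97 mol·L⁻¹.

1.97

S_{S/T} = (k₁/k₂)·C_R⁻¹, so S₂/S₁ = (C_{R,2}/C_{R,1})⁻¹.
= 5.85/2.97 = 1.97.
Selectivity toward S rises as C_R falls — low-concentration operation is favoured.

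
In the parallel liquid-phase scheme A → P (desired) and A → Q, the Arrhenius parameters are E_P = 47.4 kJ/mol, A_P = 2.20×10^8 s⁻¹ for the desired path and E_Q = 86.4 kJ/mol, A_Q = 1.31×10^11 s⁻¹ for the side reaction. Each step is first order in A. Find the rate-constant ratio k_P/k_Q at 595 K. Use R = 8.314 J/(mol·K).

With equal orders, S_{P/Q} = k_P/k_Q = (A_P/A_Q)·exp[(E_Q−E_P)/(RT)].
(E_Q−E_P)/(RT) = (86.4−47.4)×10³/(8.314×595) = 39000/4947 = 7.884.
k_P/k_Q = (2.20×10^8/1.31×10^11)·exp(7.884) = 0.001679 × 2654 = 4.46.

4.46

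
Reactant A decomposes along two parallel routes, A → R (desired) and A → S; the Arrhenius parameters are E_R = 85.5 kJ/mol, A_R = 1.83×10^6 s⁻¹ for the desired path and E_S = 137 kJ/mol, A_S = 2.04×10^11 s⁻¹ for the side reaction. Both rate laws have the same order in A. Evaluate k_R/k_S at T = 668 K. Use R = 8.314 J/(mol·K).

0.0955

With equal orders, S_{R/S} = k_R/k_S = (A_R/A_S)·exp[(E_S−E_R)/(RT)].
(E_S−E_R)/(RT) = (137−85.5)×10³/(8.314×668) = 51500/5554 = 9.273.
k_R/k_S = (1.83×10^6/2.04×10^11)·exp(9.273) = 8.971×10^-6 × 10647 = 0.0955.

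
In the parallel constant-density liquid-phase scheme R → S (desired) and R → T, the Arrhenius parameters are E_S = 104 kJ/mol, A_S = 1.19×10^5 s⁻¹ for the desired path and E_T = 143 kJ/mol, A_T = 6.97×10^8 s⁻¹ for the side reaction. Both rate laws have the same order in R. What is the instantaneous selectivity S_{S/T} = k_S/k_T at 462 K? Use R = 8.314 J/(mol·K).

Since both paths have the same order in R, the concentration cancels and S_{S/T} = k_S/k_T = (A_S/A_T)·exp[(E_T−E_S)/(RT)].
(E_T−E_S)/(RT) = (143−104)×10³/(8.314×462) = 39000/3841 = 10.15.
k_S/k_T = (1.19×10^5/6.97×10^8)·exp(10.15) = 1.707×10^-4 × 25679 = 4.38.
Since E_S < E_T, lowering the temperature improves selectivity toward S.

4.38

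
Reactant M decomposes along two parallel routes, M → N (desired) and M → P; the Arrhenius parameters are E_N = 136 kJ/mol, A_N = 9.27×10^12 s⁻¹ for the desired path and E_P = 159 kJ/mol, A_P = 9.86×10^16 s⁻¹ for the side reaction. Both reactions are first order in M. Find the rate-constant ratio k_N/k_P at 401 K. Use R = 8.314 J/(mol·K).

0.0932

Since both paths have the same order in M, the concentration cancels and S_{N/P} = k_N/k_P = (A_N/A_P)·exp[(E_P−E_N)/(RT)].
(E_P−E_N)/(RT) = (159−136)×10³/(8.314×401) = 23000/3334 = 6.899.
k_N/k_P = (9.27×10^12/9.86×10^16)·exp(6.899) = 9.402×10^-5 × 991.1 = 0.0932.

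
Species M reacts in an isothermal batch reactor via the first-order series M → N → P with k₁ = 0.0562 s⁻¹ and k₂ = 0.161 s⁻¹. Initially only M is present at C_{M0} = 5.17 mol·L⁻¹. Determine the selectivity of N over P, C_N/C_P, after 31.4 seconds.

For first-order series with pure M initially, C_N(t) = k₁C_{M0}/(k₂−k₁)·(e^(−k₁t) − e^(−k₂t)).
e^(−k₁t) = e^(−0.0562×31.4) = e^(−1.765) = 0.1712; e^(−k₂t) = e^(−5.055) = 0.006375.
C_N = 0.0562×5.17/(0.161−0.0562) × (0.1712−0.006375) = 2.772×0.1649 = 0.4571 mol·L⁻¹.
C_M = C_{M0}e^(−k₁t) = 0.8853 mol·L⁻¹, so C_P = C_{M0}−C_M−C_N = 3.828 mol·L⁻¹; C_N/C_P = 0.119.

0.119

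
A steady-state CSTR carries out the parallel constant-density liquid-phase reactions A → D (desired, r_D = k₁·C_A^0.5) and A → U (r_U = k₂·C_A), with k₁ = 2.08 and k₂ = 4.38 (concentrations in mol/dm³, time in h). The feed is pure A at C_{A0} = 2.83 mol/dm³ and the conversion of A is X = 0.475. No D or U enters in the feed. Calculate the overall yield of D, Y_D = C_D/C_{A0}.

Exit C_A = C_{A0}(1−X) = 2.83×0.525 = 1.486 mol/dm³.
A CSTR operates uniformly at the exit composition, giving r_D = 2.535 and r_U = 6.508 (each k·C_A^n at C_A = 1.486).
Fraction of consumed A going to D: r_D/(r_D+r_U) = 0.2804.
C_D = 0.2804·C_{A0}·X = 0.2804×2.83×0.475 = 0.377 mol/dm³; Y_D = C_D/C_{A0} = 0.133.

0.133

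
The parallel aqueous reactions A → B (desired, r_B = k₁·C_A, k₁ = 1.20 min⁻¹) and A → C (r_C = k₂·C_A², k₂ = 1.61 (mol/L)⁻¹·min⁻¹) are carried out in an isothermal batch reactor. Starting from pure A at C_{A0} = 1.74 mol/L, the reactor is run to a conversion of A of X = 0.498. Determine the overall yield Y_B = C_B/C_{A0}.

C_A = C_{A0}(1−X) = 0.8735 mol/L.
Along a PFR/batch, dC_B/dC_A = −r_B/(r_B+r_C) = −k₁/(k₁+k₂·C_A).
Integrating from C_{A0} to C_A: C_B = (1.20/1.61)·ln[(1.20+1.61·1.74)/(1.20+1.61·0.873)] = 0.7453·ln(4.001/2.606) = 0.3195 mol/L.
Y_B = C_B/C_{A0} = 0.3195/1.74 = 0.184.

0.184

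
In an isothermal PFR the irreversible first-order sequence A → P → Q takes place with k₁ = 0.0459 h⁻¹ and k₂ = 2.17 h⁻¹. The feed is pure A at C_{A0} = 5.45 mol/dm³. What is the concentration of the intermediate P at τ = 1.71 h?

0.106 mol/dm³

For first-order series with pure A initially, C_P(τ) = k₁C_{A0}/(k₂−k₁)·(e^(−k₁τ) − e^(−k₂τ)).
e^(−k₁τ) = e^(−0.0459×1.71) = e^(−0.07849) = 0.9245; e^(−k₂τ) = e^(−3.711) = 0.02446.
C_P = 0.0459×5.45/(2.17−0.0459) × (0.9245−0.02446) = 0.1178×0.9001 = 0.1060 mol/dm³.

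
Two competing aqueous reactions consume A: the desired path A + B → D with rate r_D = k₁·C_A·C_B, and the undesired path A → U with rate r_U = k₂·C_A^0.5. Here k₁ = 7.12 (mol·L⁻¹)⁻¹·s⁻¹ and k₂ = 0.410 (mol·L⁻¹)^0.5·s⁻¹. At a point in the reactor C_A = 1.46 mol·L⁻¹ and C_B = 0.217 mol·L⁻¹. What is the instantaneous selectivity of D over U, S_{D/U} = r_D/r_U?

4.55

S_{D/U} = r_D/r_U = (k₁·C_A·C_B)/(k₂·C_A^0.5) = (k₁/k₂)·C_A^0.5·C_B.
= (7.12×1.460×0.2170) / (0.410×1.460^0.5) = 2.256/0.4954 = 4.55.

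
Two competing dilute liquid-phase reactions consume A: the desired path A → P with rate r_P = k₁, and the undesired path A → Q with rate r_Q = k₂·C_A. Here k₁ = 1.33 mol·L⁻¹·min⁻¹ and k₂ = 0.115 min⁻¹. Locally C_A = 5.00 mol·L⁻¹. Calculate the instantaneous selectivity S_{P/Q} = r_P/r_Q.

S_{P/Q} = r_P/r_Q = (k₁)/(k₂·C_A) = (k₁/k₂)·C_A⁻¹.
= (1.33) / (0.115×5.000) = 1.330/0.5750 = 2.31.
The undesired path is higher order in A, so low C_A (CSTR or dilute feed) favours P.

2.31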